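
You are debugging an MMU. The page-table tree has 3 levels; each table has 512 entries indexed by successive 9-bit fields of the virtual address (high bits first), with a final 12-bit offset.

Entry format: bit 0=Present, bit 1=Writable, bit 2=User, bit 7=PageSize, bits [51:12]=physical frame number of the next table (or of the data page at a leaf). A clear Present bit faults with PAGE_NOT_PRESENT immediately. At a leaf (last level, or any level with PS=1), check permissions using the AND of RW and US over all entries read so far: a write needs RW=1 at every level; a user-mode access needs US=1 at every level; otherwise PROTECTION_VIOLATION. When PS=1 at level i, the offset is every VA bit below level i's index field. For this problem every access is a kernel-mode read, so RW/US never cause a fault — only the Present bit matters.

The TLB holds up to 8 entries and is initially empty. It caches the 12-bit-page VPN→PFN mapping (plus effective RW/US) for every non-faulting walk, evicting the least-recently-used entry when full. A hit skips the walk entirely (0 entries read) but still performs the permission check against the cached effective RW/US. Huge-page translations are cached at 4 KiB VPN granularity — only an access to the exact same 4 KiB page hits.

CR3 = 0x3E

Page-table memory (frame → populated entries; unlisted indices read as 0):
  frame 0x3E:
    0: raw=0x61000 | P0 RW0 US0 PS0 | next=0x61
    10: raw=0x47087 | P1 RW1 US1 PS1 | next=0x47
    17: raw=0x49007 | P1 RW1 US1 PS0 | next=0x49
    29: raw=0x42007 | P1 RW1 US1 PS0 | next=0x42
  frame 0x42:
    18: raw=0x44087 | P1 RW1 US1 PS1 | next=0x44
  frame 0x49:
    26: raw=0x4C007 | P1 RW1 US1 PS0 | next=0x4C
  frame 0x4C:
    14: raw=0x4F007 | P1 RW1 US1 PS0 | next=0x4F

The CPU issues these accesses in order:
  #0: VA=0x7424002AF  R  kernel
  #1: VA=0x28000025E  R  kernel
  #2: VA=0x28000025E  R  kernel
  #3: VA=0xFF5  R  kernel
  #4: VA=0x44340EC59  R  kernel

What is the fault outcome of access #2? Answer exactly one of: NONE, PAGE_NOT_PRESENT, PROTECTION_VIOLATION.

Per-access translation:
#0 VA=0x7424002AF (r,kernel):
  [0] read 0x3E idx=29: raw=0x42007 flags P=1 W=1 U=1 S=0
  [1] read 0x42 idx=18: raw=0x44087 flags P=1 W=1 U=1 S=1
  ✓ 0x442AF (huge @L1)  — 2 lookups
#1 VA=0x28000025E (r,kernel):
  [0] read 0x3E idx=10: raw=0x47087 flags P=1 W=1 U=1 S=1
  ✓ 0x4725E (huge @L0)  — 1 lookups
#2 VA=0x28000025E (r,kernel):
  TLB hit vpn=0x280000 → PA=0x4725E
#3 VA=0xFF5 (r,kernel):
  [0] read 0x3E idx=0: raw=0x61000 flags P=0 W=0 U=0 S=0
  ⇒ fault: PAGE_NOT_PRESENT  — 1 lookups
#4 VA=0x44340EC59 (r,kernel):
  [0] read 0x3E idx=17: raw=0x49007 flags P=1 W=1 U=1 S=0
  [1] read 0x49 idx=26: raw=0x4C007 flags P=1 W=1 U=1 S=0
  [2] read 0x4C idx=14: raw=0x4F007 flags P=1 W=1 U=1 S=0
  ✓ 0x4FC59  — 3 lookups

Access #2 fault: NONE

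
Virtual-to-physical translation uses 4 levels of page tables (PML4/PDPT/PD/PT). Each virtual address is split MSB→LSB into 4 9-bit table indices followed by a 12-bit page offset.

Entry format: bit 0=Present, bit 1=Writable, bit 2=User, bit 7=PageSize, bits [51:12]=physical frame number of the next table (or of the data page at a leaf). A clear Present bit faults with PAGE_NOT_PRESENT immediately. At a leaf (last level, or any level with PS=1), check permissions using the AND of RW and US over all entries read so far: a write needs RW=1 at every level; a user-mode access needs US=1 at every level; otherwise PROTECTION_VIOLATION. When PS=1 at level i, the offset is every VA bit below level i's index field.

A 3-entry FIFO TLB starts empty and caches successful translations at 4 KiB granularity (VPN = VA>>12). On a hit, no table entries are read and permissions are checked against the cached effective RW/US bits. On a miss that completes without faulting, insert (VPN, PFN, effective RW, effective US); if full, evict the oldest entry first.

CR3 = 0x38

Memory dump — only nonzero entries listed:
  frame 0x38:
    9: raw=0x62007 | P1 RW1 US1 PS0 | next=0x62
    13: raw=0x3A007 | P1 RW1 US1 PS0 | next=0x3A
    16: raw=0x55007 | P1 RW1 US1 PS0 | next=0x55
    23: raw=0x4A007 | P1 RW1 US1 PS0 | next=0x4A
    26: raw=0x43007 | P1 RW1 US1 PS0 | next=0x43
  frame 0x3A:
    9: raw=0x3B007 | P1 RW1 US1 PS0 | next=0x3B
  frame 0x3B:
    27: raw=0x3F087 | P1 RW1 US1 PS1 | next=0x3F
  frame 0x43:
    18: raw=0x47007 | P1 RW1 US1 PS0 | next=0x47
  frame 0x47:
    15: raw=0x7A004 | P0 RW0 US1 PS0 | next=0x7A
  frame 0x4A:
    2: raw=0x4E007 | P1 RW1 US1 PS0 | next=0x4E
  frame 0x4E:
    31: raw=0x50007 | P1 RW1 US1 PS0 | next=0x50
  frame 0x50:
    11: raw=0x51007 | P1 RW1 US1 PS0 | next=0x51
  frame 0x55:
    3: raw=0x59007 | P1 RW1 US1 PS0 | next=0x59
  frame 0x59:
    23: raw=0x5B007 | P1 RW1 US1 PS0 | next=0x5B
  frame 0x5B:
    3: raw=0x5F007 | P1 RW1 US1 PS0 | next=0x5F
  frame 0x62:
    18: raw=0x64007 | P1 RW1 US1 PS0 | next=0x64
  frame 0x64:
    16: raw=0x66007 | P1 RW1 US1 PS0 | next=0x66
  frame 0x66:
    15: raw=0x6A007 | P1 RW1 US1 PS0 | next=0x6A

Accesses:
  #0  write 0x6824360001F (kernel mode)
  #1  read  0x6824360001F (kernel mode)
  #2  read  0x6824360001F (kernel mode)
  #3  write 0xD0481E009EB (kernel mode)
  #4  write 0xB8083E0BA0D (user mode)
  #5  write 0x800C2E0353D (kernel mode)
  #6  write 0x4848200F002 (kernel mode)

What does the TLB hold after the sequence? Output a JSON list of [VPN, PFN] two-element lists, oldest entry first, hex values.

Trace:
#0 VA=0x6824360001F (w,kernel):
  L0 @0x38[13] → 0x3A007  P=1,RW=1,US=1,PS=0
  L1 @0x3A[9] → 0x3B007  P=1,RW=1,US=1,PS=0
  L2 @0x3B[27] → 0x3F087  P=1,RW=1,US=1,PS=1
  → PA=0x3F01F (huge @L2)  (3 entries read)
#1 VA=0x6824360001F (r,kernel):
  TLB hit vpn=0x68243600 → PA=0x3F01F
#2 VA=0x6824360001F (r,kernel):
  TLB hit vpn=0x68243600 → PA=0x3F01F
#3 VA=0xD0481E009EB (w,kernel):
  L0 @0x38[26] → 0x43007  P=1,RW=1,US=1,PS=0
  L1 @0x43[18] → 0x47007  P=1,RW=1,US=1,PS=0
  L2 @0x47[15] → 0x7A004  P=0,RW=0,US=1,PS=0
  ⇒ fault: PAGE_NOT_PRESENT  — 3 lookups
#4 VA=0xB8083E0BA0D (w,user):
  L0 @0x38[23] → 0x4A007  P=1,RW=1,US=1,PS=0
  L1 @0x4A[2] → 0x4E007  P=1,RW=1,US=1,PS=0
  L2 @0x4E[31] → 0x50007  P=1,RW=1,US=1,PS=0
  L3 @0x50[11] → 0x51007  P=1,RW=1,US=1,PS=0
  → PA=0x51A0D  (4 entries read)
#5 VA=0x800C2E0353D (w,kernel):
  L0 @0x38[16] → 0x55007  P=1,RW=1,US=1,PS=0
  L1 @0x55[3] → 0x59007  P=1,RW=1,US=1,PS=0
  L2 @0x59[23] → 0x5B007  P=1,RW=1,US=1,PS=0
  L3 @0x5B[3] → 0x5F007  P=1,RW=1,US=1,PS=0
  → PA=0x5F53D  (4 entries read)
#6 VA=0x4848200F002 (w,kernel):
  L0 @0x38[9] → 0x62007  P=1,RW=1,US=1,PS=0
  L1 @0x62[18] → 0x64007  P=1,RW=1,US=1,PS=0
  L2 @0x64[16] → 0x66007  P=1,RW=1,US=1,PS=0
  L3 @0x66[15] → 0x6A007  P=1,RW=1,US=1,PS=0
  → PA=0x6A002  (4 entries read)

TLB: [["0xB8083E0B", "0x51"], ["0x800C2E03", "0x5F"], ["0x4848200F", "0x6A"]]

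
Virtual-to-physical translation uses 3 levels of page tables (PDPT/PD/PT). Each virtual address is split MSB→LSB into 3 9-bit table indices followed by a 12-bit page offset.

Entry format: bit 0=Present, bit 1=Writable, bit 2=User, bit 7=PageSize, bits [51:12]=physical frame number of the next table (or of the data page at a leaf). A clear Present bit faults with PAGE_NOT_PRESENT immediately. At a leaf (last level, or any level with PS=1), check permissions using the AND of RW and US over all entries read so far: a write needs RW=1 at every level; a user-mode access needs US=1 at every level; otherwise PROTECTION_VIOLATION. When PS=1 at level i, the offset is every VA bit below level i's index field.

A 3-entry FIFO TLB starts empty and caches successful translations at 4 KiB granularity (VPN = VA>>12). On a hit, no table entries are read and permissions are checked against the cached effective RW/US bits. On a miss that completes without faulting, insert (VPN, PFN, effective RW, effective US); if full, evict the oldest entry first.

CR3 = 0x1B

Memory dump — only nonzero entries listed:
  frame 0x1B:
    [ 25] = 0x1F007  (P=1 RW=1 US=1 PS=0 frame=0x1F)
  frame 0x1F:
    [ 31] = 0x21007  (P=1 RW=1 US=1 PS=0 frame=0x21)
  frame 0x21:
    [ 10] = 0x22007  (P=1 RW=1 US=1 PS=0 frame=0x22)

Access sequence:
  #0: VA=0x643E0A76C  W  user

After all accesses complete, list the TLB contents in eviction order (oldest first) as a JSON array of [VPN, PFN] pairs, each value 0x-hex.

Walk each access:
#0 VA=0x643E0A76C (w,user):
  lvl0: tbl 0x1B, slot 25 ⇒ 0x1F007 (P1/RW1/US1/PS0)
  lvl1: tbl 0x1F, slot 31 ⇒ 0x21007 (P1/RW1/US1/PS0)
  lvl2: tbl 0x21, slot 10 ⇒ 0x22007 (P1/RW1/US1/PS0)
  ✓ 0x2276C  — 3 lookups

TLB: [["0x643E0A", "0x22"]]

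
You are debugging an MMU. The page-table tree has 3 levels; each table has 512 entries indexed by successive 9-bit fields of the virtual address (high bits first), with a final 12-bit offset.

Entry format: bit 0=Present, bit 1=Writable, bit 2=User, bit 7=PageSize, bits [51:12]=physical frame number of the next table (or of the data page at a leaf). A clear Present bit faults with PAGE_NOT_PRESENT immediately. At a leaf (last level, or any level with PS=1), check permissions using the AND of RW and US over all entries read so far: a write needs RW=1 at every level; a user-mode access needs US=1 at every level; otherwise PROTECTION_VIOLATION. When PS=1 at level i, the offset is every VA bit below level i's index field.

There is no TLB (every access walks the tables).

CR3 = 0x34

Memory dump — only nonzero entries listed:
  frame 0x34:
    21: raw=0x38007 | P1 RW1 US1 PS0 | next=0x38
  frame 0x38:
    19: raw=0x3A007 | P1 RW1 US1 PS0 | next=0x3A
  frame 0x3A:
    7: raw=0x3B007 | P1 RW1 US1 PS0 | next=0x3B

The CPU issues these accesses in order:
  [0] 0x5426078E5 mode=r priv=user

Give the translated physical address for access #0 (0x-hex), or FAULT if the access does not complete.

Walk each access:
#0 VA=0x5426078E5 (r,user):
  L0: frame=0x34 idx=21 entry=0x38007 [P=1 RW=1 US=1 PS=0]
  L1: frame=0x38 idx=19 entry=0x3A007 [P=1 RW=1 US=1 PS=0]
  L2: frame=0x3A idx=7 entry=0x3B007 [P=1 RW=1 US=1 PS=0]
  ✓ 0x3B8E5  — 3 lookups

Access #0 PA: 0x3B8E5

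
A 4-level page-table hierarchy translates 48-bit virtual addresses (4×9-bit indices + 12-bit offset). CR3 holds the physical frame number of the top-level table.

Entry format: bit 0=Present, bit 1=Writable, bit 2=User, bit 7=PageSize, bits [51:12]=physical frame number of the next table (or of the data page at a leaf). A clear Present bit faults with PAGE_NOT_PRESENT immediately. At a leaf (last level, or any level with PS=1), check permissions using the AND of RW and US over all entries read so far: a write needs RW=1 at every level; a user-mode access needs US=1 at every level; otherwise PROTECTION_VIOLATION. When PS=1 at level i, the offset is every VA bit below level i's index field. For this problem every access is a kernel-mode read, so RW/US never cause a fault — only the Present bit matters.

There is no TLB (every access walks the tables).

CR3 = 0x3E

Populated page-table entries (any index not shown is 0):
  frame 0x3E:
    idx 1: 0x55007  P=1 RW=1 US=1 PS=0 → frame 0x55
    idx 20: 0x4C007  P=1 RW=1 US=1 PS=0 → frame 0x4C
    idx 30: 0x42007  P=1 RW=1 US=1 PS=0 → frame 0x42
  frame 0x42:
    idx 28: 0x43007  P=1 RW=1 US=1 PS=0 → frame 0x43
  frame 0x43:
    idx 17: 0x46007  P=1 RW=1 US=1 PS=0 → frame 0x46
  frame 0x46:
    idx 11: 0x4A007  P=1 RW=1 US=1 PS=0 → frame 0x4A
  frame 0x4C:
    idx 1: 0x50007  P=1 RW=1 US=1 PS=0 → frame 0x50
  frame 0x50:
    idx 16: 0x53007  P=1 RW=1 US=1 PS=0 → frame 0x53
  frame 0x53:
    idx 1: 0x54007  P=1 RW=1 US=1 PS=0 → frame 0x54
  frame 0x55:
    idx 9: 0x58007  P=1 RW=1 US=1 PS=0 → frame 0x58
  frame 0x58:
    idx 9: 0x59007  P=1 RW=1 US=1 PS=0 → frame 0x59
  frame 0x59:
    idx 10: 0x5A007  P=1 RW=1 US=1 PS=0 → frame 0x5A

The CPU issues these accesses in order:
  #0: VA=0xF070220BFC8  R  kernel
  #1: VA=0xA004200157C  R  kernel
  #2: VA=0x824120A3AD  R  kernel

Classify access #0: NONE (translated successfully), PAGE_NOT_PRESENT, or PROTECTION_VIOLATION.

Trace:
#0 VA=0xF070220BFC8 (r,kernel):
  [0] read 0x3E idx=30: raw=0x42007 flags P=1 W=1 U=1 S=0
  [1] read 0x42 idx=28: raw=0x43007 flags P=1 W=1 U=1 S=0
  [2] read 0x43 idx=17: raw=0x46007 flags P=1 W=1 U=1 S=0
  [3] read 0x46 idx=11: raw=0x4A007 flags P=1 W=1 U=1 S=0
  ⇒ phys 0x4AFC8  [4 reads]
#1 VA=0xA004200157C (r,kernel):
  [0] read 0x3E idx=20: raw=0x4C007 flags P=1 W=1 U=1 S=0
  [1] read 0x4C idx=1: raw=0x50007 flags P=1 W=1 U=1 S=0
  [2] read 0x50 idx=16: raw=0x53007 flags P=1 W=1 U=1 S=0
  [3] read 0x53 idx=1: raw=0x54007 flags P=1 W=1 U=1 S=0
  ⇒ phys 0x5457C  [4 reads]
#2 VA=0x824120A3AD (r,kernel):
  [0] read 0x3E idx=1: raw=0x55007 flags P=1 W=1 U=1 S=0
  [1] read 0x55 idx=9: raw=0x58007 flags P=1 W=1 U=1 S=0
  [2] read 0x58 idx=9: raw=0x59007 flags P=1 W=1 U=1 S=0
  [3] read 0x59 idx=10: raw=0x5A007 flags P=1 W=1 U=1 S=0
  ⇒ phys 0x5A3AD  [4 reads]

Access #0 fault: NONE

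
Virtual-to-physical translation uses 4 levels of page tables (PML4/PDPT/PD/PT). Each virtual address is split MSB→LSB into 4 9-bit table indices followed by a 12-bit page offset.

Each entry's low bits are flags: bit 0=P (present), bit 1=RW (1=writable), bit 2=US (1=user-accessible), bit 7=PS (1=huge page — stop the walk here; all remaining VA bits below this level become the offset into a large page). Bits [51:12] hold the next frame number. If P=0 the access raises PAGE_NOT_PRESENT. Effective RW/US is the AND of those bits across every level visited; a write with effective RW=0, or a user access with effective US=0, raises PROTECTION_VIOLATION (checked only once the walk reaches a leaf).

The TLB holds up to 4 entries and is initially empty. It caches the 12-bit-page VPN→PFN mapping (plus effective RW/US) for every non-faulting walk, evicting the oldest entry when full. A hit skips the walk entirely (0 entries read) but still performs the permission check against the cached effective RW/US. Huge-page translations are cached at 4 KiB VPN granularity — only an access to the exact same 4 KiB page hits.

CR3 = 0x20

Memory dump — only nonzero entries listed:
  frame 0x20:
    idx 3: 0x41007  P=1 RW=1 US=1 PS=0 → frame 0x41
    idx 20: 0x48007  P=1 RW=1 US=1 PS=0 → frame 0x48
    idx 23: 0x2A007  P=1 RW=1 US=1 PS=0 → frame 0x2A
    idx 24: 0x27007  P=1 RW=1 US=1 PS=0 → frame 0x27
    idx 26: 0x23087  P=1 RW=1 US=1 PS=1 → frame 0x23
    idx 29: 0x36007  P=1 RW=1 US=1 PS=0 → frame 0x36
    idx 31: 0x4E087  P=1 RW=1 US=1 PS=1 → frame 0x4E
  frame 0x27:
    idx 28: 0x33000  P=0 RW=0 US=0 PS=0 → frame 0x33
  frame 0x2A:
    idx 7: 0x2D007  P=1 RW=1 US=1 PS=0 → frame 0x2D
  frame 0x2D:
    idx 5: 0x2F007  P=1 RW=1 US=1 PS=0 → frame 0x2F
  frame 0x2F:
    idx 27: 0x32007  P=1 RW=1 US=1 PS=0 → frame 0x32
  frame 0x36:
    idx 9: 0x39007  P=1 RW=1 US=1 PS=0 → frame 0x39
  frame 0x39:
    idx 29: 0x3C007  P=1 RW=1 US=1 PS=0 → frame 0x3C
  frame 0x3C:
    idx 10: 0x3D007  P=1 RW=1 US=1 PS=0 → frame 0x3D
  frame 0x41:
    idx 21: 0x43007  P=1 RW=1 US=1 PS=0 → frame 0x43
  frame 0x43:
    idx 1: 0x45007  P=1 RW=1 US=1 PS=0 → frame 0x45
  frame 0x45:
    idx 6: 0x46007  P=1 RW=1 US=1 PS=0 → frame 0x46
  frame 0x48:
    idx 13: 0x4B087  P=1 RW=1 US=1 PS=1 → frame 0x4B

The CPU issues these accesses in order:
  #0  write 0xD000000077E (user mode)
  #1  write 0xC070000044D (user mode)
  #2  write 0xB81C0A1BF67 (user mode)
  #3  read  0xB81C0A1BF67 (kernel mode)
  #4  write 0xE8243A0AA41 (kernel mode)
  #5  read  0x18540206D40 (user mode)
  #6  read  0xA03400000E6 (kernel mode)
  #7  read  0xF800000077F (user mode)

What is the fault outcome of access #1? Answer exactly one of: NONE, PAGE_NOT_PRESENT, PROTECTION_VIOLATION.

Trace:
#0 VA=0xD000000077E (w,user):
  L0 @0x20[26] → 0x23087  P=1,RW=1,US=1,PS=1
  ✓ 0x2377E (huge @L0)  — 1 lookups
#1 VA=0xC070000044D (w,user):
  L0 @0x20[24] → 0x27007  P=1,RW=1,US=1,PS=0
  L1 @0x27[28] → 0x33000  P=0,RW=0,US=0,PS=0
  ✗ PAGE_NOT_PRESENT  [2 reads]
#2 VA=0xB81C0A1BF67 (w,user):
  L0 @0x20[23] → 0x2A007  P=1,RW=1,US=1,PS=0
  L1 @0x2A[7] → 0x2D007  P=1,RW=1,US=1,PS=0
  L2 @0x2D[5] → 0x2F007  P=1,RW=1,US=1,PS=0
  L3 @0x2F[27] → 0x32007  P=1,RW=1,US=1,PS=0
  ✓ 0x32F67  — 4 lookups
#3 VA=0xB81C0A1BF67 (r,kernel):
  TLB hit vpn=0xB81C0A1B → PA=0x32F67
#4 VA=0xE8243A0AA41 (w,kernel):
  L0 @0x20[29] → 0x36007  P=1,RW=1,US=1,PS=0
  L1 @0x36[9] → 0x39007  P=1,RW=1,US=1,PS=0
  L2 @0x39[29] → 0x3C007  P=1,RW=1,US=1,PS=0
  L3 @0x3C[10] → 0x3D007  P=1,RW=1,US=1,PS=0
  ✓ 0x3DA41  — 4 lookups
#5 VA=0x18540206D40 (r,user):
  L0 @0x20[3] → 0x41007  P=1,RW=1,US=1,PS=0
  L1 @0x41[21] → 0x43007  P=1,RW=1,US=1,PS=0
  L2 @0x43[1] → 0x45007  P=1,RW=1,US=1,PS=0
  L3 @0x45[6] → 0x46007  P=1,RW=1,US=1,PS=0
  ✓ 0x46D40  — 4 lookups
#6 VA=0xA03400000E6 (r,kernel):
  L0 @0x20[20] → 0x48007  P=1,RW=1,US=1,PS=0
  L1 @0x48[13] → 0x4B087  P=1,RW=1,US=1,PS=1
  ✓ 0x4B0E6 (huge @L1)  — 2 lookups
#7 VA=0xF800000077F (r,user):
  L0 @0x20[31] → 0x4E087  P=1,RW=1,US=1,PS=1
  ✓ 0x4E77F (huge @L0)  — 1 lookups

Access #1 fault: PAGE_NOT_PRESENT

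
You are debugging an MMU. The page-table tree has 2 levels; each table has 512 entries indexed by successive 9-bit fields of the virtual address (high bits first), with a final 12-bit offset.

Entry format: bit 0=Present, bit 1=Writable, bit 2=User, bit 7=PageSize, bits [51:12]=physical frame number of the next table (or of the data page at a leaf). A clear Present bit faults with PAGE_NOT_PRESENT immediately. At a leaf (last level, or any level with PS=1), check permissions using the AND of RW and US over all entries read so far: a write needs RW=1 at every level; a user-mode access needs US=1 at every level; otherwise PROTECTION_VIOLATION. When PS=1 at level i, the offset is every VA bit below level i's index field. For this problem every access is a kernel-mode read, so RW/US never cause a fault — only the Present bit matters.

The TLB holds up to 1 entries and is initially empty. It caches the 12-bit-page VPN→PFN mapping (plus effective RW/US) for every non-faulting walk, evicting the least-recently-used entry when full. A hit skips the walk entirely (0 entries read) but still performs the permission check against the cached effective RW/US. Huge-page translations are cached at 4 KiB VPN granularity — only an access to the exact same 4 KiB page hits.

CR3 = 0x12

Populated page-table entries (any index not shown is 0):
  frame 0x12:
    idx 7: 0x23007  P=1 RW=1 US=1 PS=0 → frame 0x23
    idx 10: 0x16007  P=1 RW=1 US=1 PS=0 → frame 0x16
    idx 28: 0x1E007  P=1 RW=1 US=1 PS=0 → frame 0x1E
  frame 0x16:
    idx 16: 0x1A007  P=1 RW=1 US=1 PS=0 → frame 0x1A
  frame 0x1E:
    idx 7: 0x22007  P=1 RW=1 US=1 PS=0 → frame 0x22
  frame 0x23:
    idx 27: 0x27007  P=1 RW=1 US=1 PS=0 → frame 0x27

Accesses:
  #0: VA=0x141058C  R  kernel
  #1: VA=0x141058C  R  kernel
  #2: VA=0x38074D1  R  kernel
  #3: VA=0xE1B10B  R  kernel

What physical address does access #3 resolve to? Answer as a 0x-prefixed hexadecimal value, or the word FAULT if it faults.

Per-access translation:
#0 VA=0x141058C (r,kernel):
  [0] read 0x12 idx=10: raw=0x16007 flags P=1 W=1 U=1 S=0
  [1] read 0x16 idx=16: raw=0x1A007 flags P=1 W=1 U=1 S=0
  → PA=0x1A58C  (2 entries read)
#1 VA=0x141058C (r,kernel):
  TLB hit vpn=0x1410 → PA=0x1A58C
#2 VA=0x38074D1 (r,kernel):
  [0] read 0x12 idx=28: raw=0x1E007 flags P=1 W=1 U=1 S=0
  [1] read 0x1E idx=7: raw=0x22007 flags P=1 W=1 U=1 S=0
  → PA=0x224D1  (2 entries read)
#3 VA=0xE1B10B (r,kernel):
  [0] read 0x12 idx=7: raw=0x23007 flags P=1 W=1 U=1 S=0
  [1] read 0x23 idx=27: raw=0x27007 flags P=1 W=1 U=1 S=0
  → PA=0x2710B  (2 entries read)

Access #3 PA: 0x2710B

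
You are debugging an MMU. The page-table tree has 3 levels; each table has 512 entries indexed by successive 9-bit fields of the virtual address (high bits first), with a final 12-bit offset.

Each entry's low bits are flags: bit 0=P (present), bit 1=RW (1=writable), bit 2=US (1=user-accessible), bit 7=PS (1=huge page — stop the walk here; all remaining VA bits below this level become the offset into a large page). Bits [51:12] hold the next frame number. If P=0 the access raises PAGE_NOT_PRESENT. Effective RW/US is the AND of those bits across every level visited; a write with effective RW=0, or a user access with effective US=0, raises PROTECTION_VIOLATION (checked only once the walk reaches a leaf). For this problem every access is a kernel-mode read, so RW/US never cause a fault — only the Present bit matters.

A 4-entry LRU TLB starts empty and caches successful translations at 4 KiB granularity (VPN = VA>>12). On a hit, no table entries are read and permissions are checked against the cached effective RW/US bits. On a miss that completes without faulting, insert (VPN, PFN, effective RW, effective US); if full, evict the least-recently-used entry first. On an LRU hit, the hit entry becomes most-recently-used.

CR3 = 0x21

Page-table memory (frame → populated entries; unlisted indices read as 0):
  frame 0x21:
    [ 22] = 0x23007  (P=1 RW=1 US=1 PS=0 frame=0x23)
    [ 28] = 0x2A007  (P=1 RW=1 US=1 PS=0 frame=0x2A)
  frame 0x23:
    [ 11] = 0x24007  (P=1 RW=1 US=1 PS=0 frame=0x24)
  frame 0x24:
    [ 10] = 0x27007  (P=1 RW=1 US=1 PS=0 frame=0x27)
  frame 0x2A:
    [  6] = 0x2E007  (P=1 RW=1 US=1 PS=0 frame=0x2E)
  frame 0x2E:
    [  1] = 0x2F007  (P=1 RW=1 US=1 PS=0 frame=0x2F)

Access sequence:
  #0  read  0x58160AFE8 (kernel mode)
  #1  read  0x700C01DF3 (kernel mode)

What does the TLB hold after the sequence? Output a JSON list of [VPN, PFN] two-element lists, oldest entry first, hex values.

Walk each access:
#0 VA=0x58160AFE8 (r,kernel):
  L0 @0x21[22] → 0x23007  P=1,RW=1,US=1,PS=0
  L1 @0x23[11] → 0x24007  P=1,RW=1,US=1,PS=0
  L2 @0x24[10] → 0x27007  P=1,RW=1,US=1,PS=0
  → PA=0x27FE8  (3 entries read)
#1 VA=0x700C01DF3 (r,kernel):
  L0 @0x21[28] → 0x2A007  P=1,RW=1,US=1,PS=0
  L1 @0x2A[6] → 0x2E007  P=1,RW=1,US=1,PS=0
  L2 @0x2E[1] → 0x2F007  P=1,RW=1,US=1,PS=0
  → PA=0x2FDF3  (3 entries read)

TLB: [["0x58160A", "0x27"], ["0x700C01", "0x2F"]]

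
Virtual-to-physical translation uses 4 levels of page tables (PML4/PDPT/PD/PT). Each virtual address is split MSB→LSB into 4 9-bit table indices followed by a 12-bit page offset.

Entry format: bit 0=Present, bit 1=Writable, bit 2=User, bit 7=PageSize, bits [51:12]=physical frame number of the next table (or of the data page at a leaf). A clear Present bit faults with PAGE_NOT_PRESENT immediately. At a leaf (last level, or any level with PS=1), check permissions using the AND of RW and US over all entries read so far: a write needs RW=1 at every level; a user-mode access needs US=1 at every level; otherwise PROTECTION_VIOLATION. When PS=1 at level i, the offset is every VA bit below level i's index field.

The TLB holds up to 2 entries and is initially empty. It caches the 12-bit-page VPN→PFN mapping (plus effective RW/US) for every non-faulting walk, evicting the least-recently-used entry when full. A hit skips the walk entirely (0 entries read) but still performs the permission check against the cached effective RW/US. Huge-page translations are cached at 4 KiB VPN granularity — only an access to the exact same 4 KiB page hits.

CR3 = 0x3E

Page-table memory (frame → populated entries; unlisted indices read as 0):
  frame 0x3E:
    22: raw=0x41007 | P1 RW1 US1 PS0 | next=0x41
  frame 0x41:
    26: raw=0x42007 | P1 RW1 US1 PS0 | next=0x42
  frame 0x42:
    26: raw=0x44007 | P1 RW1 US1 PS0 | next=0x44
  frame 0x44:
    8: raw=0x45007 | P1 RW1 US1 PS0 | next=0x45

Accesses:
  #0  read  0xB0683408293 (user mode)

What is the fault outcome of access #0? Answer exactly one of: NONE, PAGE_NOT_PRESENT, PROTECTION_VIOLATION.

Trace:
#0 VA=0xB0683408293 (r,user):
  lvl0: tbl 0x3E, slot 22 ⇒ 0x41007 (P1/RW1/US1/PS0)
  lvl1: tbl 0x41, slot 26 ⇒ 0x42007 (P1/RW1/US1/PS0)
  lvl2: tbl 0x42, slot 26 ⇒ 0x44007 (P1/RW1/US1/PS0)
  lvl3: tbl 0x44, slot 8 ⇒ 0x45007 (P1/RW1/US1/PS0)
  → PA=0x45293  (4 entries read)

Access #0 fault: NONE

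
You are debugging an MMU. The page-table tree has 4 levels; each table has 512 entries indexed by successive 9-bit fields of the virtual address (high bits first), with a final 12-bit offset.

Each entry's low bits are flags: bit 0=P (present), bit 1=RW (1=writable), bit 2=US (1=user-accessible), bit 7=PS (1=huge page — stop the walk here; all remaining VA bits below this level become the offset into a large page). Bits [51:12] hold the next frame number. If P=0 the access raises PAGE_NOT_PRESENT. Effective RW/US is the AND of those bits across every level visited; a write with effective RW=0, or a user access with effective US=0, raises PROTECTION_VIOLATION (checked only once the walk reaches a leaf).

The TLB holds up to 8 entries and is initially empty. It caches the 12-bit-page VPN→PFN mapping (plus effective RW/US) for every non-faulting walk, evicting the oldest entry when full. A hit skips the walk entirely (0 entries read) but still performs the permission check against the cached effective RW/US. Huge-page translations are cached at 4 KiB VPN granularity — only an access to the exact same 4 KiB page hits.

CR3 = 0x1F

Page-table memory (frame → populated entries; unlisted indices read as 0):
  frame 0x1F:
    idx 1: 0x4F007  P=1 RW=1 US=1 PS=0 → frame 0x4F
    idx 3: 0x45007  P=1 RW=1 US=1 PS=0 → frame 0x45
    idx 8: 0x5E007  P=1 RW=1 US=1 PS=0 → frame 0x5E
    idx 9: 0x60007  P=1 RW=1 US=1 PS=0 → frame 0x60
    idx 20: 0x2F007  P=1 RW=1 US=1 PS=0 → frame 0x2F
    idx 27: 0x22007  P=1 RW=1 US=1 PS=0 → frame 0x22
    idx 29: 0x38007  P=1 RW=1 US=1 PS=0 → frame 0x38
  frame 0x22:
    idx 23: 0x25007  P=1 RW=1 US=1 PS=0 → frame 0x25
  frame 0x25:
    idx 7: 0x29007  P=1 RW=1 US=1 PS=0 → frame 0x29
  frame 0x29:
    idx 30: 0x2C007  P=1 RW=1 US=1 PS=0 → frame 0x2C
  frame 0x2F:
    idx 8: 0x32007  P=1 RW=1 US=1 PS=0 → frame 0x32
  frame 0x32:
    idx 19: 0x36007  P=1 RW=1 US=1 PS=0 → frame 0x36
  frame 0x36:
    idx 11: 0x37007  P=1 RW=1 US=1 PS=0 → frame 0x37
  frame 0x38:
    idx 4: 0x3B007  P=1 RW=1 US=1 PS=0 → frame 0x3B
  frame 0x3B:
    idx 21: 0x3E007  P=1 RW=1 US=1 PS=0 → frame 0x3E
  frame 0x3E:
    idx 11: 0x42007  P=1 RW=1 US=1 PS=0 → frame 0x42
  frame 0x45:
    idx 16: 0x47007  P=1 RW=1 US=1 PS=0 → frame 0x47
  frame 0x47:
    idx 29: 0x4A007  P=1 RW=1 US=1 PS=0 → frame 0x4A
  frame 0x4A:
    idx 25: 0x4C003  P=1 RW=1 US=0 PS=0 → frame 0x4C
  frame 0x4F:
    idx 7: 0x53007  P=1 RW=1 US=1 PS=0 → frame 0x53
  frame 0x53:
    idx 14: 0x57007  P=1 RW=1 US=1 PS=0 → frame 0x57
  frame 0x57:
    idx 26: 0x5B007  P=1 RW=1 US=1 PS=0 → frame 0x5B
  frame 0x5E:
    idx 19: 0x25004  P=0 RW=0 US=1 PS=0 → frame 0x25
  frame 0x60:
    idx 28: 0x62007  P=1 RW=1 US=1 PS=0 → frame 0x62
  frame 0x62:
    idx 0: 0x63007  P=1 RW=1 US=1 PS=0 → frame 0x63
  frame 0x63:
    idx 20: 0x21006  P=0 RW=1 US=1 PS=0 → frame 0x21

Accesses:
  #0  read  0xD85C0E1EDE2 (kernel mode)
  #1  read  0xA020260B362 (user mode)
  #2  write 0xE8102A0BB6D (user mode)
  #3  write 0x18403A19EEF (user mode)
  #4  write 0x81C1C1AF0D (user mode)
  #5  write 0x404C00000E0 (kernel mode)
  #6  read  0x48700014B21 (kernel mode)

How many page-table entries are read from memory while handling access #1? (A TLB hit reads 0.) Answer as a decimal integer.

Walk each access:
#0 VA=0xD85C0E1EDE2 (r,kernel):
  [0] read 0x1F idx=27: raw=0x22007 flags P=1 W=1 U=1 S=0
  [1] read 0x22 idx=23: raw=0x25007 flags P=1 W=1 U=1 S=0
  [2] read 0x25 idx=7: raw=0x29007 flags P=1 W=1 U=1 S=0
  [3] read 0x29 idx=30: raw=0x2C007 flags P=1 W=1 U=1 S=0
  ⇒ phys 0x2CDE2  [4 reads]
#1 VA=0xA020260B362 (r,user):
  [0] read 0x1F idx=20: raw=0x2F007 flags P=1 W=1 U=1 S=0
  [1] read 0x2F idx=8: raw=0x32007 flags P=1 W=1 U=1 S=0
  [2] read 0x32 idx=19: raw=0x36007 flags P=1 W=1 U=1 S=0
  [3] read 0x36 idx=11: raw=0x37007 flags P=1 W=1 U=1 S=0
  ⇒ phys 0x37362  [4 reads]
#2 VA=0xE8102A0BB6D (w,user):
  [0] read 0x1F idx=29: raw=0x38007 flags P=1 W=1 U=1 S=0
  [1] read 0x38 idx=4: raw=0x3B007 flags P=1 W=1 U=1 S=0
  [2] read 0x3B idx=21: raw=0x3E007 flags P=1 W=1 U=1 S=0
  [3] read 0x3E idx=11: raw=0x42007 flags P=1 W=1 U=1 S=0
  ⇒ phys 0x42B6D  [4 reads]
#3 VA=0x18403A19EEF (w,user):
  [0] read 0x1F idx=3: raw=0x45007 flags P=1 W=1 U=1 S=0
  [1] read 0x45 idx=16: raw=0x47007 flags P=1 W=1 U=1 S=0
  [2] read 0x47 idx=29: raw=0x4A007 flags P=1 W=1 U=1 S=0
  [3] read 0x4A idx=25: raw=0x4C003 flags P=1 W=1 U=0 S=0
  → PROTECTION_VIOLATION  (4 entries read)
#4 VA=0x81C1C1AF0D (w,user):
  [0] read 0x1F idx=1: raw=0x4F007 flags P=1 W=1 U=1 S=0
  [1] read 0x4F idx=7: raw=0x53007 flags P=1 W=1 U=1 S=0
  [2] read 0x53 idx=14: raw=0x57007 flags P=1 W=1 U=1 S=0
  [3] read 0x57 idx=26: raw=0x5B007 flags P=1 W=1 U=1 S=0
  ⇒ phys 0x5BF0D  [4 reads]
#5 VA=0x404C00000E0 (w,kernel):
  [0] read 0x1F idx=8: raw=0x5E007 flags P=1 W=1 U=1 S=0
  [1] read 0x5E idx=19: raw=0x25004 flags P=0 W=0 U=1 S=0
  → PAGE_NOT_PRESENT  (2 entries read)
#6 VA=0x48700014B21 (r,kernel):
  [0] read 0x1F idx=9: raw=0x60007 flags P=1 W=1 U=1 S=0
  [1] read 0x60 idx=28: raw=0x62007 flags P=1 W=1 U=1 S=0
  [2] read 0x62 idx=0: raw=0x63007 flags P=1 W=1 U=1 S=0
  [3] read 0x63 idx=20: raw=0x21006 flags P=0 W=1 U=1 S=0
  → PAGE_NOT_PRESENT  (4 entries read)

Entries read for #1: 4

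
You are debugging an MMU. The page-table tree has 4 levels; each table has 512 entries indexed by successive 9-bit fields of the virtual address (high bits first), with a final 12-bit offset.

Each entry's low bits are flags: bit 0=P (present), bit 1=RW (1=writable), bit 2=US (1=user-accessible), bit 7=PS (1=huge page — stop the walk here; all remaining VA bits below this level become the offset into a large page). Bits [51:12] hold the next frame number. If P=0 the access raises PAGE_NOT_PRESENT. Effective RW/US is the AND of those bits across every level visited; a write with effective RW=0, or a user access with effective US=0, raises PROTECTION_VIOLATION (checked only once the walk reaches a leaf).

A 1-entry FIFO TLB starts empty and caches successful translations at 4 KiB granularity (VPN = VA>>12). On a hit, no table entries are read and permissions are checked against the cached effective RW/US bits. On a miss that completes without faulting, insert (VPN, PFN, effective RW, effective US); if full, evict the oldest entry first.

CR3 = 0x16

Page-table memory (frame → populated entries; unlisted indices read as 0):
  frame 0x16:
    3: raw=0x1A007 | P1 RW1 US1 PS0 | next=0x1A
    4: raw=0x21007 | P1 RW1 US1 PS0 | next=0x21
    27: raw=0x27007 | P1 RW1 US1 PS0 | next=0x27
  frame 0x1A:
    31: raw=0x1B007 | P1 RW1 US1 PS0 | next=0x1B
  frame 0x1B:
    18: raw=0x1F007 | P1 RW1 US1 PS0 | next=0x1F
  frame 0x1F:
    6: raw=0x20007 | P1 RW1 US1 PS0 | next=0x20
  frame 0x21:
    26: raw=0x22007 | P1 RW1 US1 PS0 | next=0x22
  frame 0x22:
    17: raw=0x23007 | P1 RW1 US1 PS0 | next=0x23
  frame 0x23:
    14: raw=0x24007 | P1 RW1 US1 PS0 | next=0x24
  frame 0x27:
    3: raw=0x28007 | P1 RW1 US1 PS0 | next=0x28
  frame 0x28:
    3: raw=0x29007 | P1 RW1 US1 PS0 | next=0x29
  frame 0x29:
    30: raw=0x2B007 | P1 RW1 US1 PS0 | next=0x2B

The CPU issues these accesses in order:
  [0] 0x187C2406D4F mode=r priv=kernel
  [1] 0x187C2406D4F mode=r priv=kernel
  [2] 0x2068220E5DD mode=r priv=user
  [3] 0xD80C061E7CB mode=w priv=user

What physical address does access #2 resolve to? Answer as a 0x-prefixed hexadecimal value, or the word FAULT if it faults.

Per-access translation:
#0 VA=0x187C2406D4F (r,kernel):
  L0 @0x16[3] → 0x1A007  P=1,RW=1,US=1,PS=0
  L1 @0x1A[31] → 0x1B007  P=1,RW=1,US=1,PS=0
  L2 @0x1B[18] → 0x1F007  P=1,RW=1,US=1,PS=0
  L3 @0x1F[6] → 0x20007  P=1,RW=1,US=1,PS=0
  ⇒ phys 0x20D4F  [4 reads]
#1 VA=0x187C2406D4F (r,kernel):
  TLB hit vpn=0x187C2406 → PA=0x20D4F
#2 VA=0x2068220E5DD (r,user):
  L0 @0x16[4] → 0x21007  P=1,RW=1,US=1,PS=0
  L1 @0x21[26] → 0x22007  P=1,RW=1,US=1,PS=0
  L2 @0x22[17] → 0x23007  P=1,RW=1,US=1,PS=0
  L3 @0x23[14] → 0x24007  P=1,RW=1,US=1,PS=0
  ⇒ phys 0x245DD  [4 reads]
#3 VA=0xD80C061E7CB (w,user):
  L0 @0x16[27] → 0x27007  P=1,RW=1,US=1,PS=0
  L1 @0x27[3] → 0x28007  P=1,RW=1,US=1,PS=0
  L2 @0x28[3] → 0x29007  P=1,RW=1,US=1,PS=0
  L3 @0x29[30] → 0x2B007  P=1,RW=1,US=1,PS=0
  ⇒ phys 0x2B7CB  [4 reads]

Access #2 PA: 0x245DD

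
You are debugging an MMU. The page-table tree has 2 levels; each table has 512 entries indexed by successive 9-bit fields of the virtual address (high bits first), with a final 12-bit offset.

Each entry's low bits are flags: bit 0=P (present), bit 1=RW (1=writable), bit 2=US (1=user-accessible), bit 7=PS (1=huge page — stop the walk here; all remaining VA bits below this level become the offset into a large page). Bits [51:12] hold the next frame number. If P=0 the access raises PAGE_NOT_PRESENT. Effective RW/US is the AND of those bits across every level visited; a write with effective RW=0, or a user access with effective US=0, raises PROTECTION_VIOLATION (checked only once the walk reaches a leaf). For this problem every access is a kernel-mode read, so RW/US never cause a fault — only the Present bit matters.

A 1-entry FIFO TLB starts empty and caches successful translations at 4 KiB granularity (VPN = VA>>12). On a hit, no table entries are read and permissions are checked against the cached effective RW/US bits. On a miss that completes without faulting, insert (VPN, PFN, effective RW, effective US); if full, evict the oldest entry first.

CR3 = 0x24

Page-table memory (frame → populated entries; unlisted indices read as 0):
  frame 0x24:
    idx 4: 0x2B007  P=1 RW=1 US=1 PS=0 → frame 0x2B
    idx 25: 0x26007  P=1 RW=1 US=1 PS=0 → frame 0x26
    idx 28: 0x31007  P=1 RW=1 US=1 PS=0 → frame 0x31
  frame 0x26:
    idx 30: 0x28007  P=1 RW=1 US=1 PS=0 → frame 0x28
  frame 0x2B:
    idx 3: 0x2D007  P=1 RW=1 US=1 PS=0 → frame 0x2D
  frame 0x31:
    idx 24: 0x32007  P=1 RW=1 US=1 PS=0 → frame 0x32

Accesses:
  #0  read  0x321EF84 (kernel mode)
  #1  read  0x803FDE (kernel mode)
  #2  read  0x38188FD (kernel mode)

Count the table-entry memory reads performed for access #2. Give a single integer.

Per-access translation:
#0 VA=0x321EF84 (r,kernel):
  L0: frame=0x24 idx=25 entry=0x26007 [P=1 RW=1 US=1 PS=0]
  L1: frame=0x26 idx=30 entry=0x28007 [P=1 RW=1 US=1 PS=0]
  → PA=0x28F84  (2 entries read)
#1 VA=0x803FDE (r,kernel):
  L0: frame=0x24 idx=4 entry=0x2B007 [P=1 RW=1 US=1 PS=0]
  L1: frame=0x2B idx=3 entry=0x2D007 [P=1 RW=1 US=1 PS=0]
  → PA=0x2DFDE  (2 entries read)
#2 VA=0x38188FD (r,kernel):
  L0: frame=0x24 idx=28 entry=0x31007 [P=1 RW=1 US=1 PS=0]
  L1: frame=0x31 idx=24 entry=0x32007 [P=1 RW=1 US=1 PS=0]
  → PA=0x328FD  (2 entries read)

Entries read for #2: 2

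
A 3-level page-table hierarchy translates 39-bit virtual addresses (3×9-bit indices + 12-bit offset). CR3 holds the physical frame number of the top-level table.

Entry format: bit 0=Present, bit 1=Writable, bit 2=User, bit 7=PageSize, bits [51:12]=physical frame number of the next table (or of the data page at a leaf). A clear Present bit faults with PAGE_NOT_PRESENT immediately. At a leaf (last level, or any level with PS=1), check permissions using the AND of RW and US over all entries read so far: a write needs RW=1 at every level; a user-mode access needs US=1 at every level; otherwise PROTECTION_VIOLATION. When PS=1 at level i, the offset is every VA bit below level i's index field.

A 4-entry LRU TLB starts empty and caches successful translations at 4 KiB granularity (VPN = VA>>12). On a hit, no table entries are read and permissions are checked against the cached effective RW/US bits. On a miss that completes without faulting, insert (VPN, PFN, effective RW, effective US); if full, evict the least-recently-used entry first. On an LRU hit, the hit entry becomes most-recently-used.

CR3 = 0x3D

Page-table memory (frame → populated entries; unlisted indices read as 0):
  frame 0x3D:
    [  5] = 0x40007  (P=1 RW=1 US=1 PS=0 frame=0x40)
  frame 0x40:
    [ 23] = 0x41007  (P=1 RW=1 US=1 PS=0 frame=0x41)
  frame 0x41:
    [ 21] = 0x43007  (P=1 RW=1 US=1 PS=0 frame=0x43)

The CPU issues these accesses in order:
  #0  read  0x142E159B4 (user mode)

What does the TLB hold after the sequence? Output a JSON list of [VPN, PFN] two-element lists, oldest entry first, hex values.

Per-access translation:
#0 VA=0x142E159B4 (r,user):
  [0] read 0x3D idx=5: raw=0x40007 flags P=1 W=1 U=1 S=0
  [1] read 0x40 idx=23: raw=0x41007 flags P=1 W=1 U=1 S=0
  [2] read 0x41 idx=21: raw=0x43007 flags P=1 W=1 U=1 S=0
  ⇒ phys 0x439B4  [3 reads]

TLB: [["0x142E15", "0x43"]]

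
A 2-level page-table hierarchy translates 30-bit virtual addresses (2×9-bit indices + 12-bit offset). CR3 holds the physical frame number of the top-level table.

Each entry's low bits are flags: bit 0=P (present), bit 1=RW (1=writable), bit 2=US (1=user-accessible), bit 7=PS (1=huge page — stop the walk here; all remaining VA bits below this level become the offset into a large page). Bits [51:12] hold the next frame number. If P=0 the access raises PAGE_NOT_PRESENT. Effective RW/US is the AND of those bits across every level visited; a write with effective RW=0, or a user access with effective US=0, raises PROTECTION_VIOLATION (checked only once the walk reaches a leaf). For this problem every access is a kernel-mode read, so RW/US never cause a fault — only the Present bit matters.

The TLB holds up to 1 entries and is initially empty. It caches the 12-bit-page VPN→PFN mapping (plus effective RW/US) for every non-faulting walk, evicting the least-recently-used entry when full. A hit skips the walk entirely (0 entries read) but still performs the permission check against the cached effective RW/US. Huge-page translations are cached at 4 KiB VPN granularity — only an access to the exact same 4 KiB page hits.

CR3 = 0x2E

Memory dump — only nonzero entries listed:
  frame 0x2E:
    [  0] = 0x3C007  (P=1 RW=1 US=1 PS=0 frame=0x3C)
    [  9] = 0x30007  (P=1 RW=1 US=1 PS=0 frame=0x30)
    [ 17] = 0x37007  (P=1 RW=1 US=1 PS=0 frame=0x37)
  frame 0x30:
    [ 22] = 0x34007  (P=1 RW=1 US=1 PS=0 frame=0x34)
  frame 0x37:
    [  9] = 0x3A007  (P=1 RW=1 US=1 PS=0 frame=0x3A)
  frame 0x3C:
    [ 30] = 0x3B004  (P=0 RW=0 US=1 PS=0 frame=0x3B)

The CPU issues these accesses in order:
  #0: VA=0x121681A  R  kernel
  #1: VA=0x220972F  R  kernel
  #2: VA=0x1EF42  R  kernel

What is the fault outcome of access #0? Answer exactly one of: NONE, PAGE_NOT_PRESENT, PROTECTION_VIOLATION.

Walk each access:
#0 VA=0x121681A (r,kernel):
  L0 @0x2E[9] → 0x30007  P=1,RW=1,US=1,PS=0
  L1 @0x30[22] → 0x34007  P=1,RW=1,US=1,PS=0
  → PA=0x3481A  (2 entries read)
#1 VA=0x220972F (r,kernel):
  L0 @0x2E[17] → 0x37007  P=1,RW=1,US=1,PS=0
  L1 @0x37[9] → 0x3A007  P=1,RW=1,US=1,PS=0
  → PA=0x3A72F  (2 entries read)
#2 VA=0x1EF42 (r,kernel):
  L0 @0x2E[0] → 0x3C007  P=1,RW=1,US=1,PS=0
  L1 @0x3C[30] → 0x3B004  P=0,RW=0,US=1,PS=0
  ⇒ fault: PAGE_NOT_PRESENT  — 2 lookups

Access #0 fault: NONE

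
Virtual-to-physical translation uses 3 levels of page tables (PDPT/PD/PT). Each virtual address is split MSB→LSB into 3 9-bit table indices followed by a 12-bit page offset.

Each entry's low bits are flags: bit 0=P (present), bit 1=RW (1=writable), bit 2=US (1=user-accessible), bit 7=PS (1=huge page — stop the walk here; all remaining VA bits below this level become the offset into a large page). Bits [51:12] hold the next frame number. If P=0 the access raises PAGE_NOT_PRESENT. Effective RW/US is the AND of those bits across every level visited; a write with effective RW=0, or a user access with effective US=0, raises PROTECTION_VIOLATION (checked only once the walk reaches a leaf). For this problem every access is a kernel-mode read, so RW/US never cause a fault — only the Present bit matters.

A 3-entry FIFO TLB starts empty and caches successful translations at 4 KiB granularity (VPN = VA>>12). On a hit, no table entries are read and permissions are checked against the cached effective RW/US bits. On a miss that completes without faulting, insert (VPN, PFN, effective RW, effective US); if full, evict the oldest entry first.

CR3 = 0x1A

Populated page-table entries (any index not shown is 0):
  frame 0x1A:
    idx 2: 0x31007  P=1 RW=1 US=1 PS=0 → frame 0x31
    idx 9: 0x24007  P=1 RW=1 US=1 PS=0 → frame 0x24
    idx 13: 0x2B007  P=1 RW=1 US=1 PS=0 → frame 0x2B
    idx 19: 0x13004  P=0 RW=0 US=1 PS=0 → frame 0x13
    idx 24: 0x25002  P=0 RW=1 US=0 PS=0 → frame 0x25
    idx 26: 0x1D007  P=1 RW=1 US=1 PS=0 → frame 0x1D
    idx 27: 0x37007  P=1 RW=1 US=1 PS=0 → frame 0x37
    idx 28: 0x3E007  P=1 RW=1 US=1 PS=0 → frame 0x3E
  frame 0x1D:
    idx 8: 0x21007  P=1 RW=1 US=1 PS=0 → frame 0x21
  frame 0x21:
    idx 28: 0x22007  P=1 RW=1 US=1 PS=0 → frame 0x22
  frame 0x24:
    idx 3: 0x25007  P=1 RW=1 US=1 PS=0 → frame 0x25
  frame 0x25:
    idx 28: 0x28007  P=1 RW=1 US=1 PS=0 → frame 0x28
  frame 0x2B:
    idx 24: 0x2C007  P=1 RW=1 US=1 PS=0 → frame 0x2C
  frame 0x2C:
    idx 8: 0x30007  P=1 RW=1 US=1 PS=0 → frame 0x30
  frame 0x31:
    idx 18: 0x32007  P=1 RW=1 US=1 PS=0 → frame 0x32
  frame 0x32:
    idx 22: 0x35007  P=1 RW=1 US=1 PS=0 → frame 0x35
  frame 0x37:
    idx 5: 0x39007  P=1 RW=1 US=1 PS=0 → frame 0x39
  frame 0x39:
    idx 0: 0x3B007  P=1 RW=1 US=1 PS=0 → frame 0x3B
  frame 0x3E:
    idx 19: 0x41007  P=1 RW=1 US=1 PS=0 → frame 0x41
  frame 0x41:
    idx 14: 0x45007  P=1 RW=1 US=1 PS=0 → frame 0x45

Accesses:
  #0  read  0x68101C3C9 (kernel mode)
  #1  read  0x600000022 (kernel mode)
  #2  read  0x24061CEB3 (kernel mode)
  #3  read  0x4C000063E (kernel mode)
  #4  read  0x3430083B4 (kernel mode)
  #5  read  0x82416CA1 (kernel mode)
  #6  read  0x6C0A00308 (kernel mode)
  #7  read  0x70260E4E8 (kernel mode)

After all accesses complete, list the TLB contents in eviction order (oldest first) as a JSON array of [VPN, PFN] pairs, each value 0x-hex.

Per-access translation:
#0 VA=0x68101C3C9 (r,kernel):
  [0] read 0x1A idx=26: raw=0x1D007 flags P=1 W=1 U=1 S=0
  [1] read 0x1D idx=8: raw=0x21007 flags P=1 W=1 U=1 S=0
  [2] read 0x21 idx=28: raw=0x22007 flags P=1 W=1 U=1 S=0
  → PA=0x223C9  (3 entries read)
#1 VA=0x600000022 (r,kernel):
  [0] read 0x1A idx=24: raw=0x25002 flags P=0 W=1 U=0 S=0
  → PAGE_NOT_PRESENT  (1 entries read)
#2 VA=0x24061CEB3 (r,kernel):
  [0] read 0x1A idx=9: raw=0x24007 flags P=1 W=1 U=1 S=0
  [1] read 0x24 idx=3: raw=0x25007 flags P=1 W=1 U=1 S=0
  [2] read 0x25 idx=28: raw=0x28007 flags P=1 W=1 U=1 S=0
  → PA=0x28EB3  (3 entries read)
#3 VA=0x4C000063E (r,kernel):
  [0] read 0x1A idx=19: raw=0x13004 flags P=0 W=0 U=1 S=0
  → PAGE_NOT_PRESENT  (1 entries read)
#4 VA=0x3430083B4 (r,kernel):
  [0] read 0x1A idx=13: raw=0x2B007 flags P=1 W=1 U=1 S=0
  [1] read 0x2B idx=24: raw=0x2C007 flags P=1 W=1 U=1 S=0
  [2] read 0x2C idx=8: raw=0x30007 flags P=1 W=1 U=1 S=0
  → PA=0x303B4  (3 entries read)
#5 VA=0x82416CA1 (r,kernel):
  [0] read 0x1A idx=2: raw=0x31007 flags P=1 W=1 U=1 S=0
  [1] read 0x31 idx=18: raw=0x32007 flags P=1 W=1 U=1 S=0
  [2] read 0x32 idx=22: raw=0x35007 flags P=1 W=1 U=1 S=0
  → PA=0x35CA1  (3 entries read)
#6 VA=0x6C0A00308 (r,kernel):
  [0] read 0x1A idx=27: raw=0x37007 flags P=1 W=1 U=1 S=0
  [1] read 0x37 idx=5: raw=0x39007 flags P=1 W=1 U=1 S=0
  [2] read 0x39 idx=0: raw=0x3B007 flags P=1 W=1 U=1 S=0
  → PA=0x3B308  (3 entries read)
#7 VA=0x70260E4E8 (r,kernel):
  [0] read 0x1A idx=28: raw=0x3E007 flags P=1 W=1 U=1 S=0
  [1] read 0x3E idx=19: raw=0x41007 flags P=1 W=1 U=1 S=0
  [2] read 0x41 idx=14: raw=0x45007 flags P=1 W=1 U=1 S=0
  → PA=0x454E8  (3 entries read)

TLB: [["0x82416", "0x35"], ["0x6C0A00", "0x3B"], ["0x70260E", "0x45"]]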